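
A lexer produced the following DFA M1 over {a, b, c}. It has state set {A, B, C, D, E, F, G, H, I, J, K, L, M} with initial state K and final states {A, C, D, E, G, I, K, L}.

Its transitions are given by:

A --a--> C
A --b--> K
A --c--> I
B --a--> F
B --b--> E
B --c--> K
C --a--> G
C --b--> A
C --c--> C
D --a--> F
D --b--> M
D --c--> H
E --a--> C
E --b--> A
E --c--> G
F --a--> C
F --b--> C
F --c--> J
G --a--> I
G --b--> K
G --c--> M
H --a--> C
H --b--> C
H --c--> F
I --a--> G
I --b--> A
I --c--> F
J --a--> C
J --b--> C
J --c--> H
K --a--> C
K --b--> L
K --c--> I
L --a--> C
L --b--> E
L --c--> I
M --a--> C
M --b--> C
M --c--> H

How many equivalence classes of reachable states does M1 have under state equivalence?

4

First remove the unreachable states {B,D}; 11 states remain.
Start with accepting vs non-accepting: {A,C,E,G,I,K,L} | {F,H,J,M}.
On input c, block {A,C,E,G,I,K,L} splits into {A,C,E,K,L} and {G,I}.
On input a, block {A,C,E,K,L} splits into {A,E,K,L} and {C}.
No further refinement is possible. Final partition (4 blocks): {A,E,K,L} | {F,H,J,M} | {G,I} | {C}.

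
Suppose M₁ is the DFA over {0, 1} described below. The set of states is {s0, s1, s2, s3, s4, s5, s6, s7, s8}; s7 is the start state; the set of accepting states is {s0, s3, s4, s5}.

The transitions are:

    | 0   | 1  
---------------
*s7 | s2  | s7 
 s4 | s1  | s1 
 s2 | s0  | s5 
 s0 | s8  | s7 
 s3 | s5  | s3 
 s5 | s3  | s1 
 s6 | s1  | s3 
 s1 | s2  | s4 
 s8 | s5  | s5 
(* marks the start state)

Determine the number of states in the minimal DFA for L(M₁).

Reachable states from the start: {s0,s1,s2,s3,s4,s5,s7,s8}. Unreachable: {s6} — drop them.
Initial partition by acceptance: {s0,s3,s4,s5} | {s1,s2,s7,s8}.
Split {s0,s3,s4,s5} by δ(·,0) → {s0,s4} and {s3,s5}.
Split {s1,s2,s7,s8} by δ(·,0) → {s1,s7} and {s2} and {s8}.
On input 0, block {s0,s4} splits into {s0} and {s4}.
Refine {s1,s7} on symbol 1: members go to different blocks, giving {s1} and {s7}.
On input 1, block {s3,s5} splits into {s3} and {s5}.
The partition is now stable with 8 blocks: {s0} | {s1} | {s3} | {s2} | {s8} | {s4} | {s7} | {s5}.

8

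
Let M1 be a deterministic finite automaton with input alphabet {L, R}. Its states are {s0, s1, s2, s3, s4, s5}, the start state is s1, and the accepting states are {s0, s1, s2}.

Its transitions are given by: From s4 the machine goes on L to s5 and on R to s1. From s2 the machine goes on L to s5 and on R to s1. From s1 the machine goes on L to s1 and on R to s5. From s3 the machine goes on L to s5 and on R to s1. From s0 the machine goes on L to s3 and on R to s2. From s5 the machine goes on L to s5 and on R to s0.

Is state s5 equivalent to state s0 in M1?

States {s4} cannot be reached from the start state, so discard them.
P0 = {s0,s1,s2} | {s3,s5}.
On input L, block {s0,s1,s2} splits into {s0,s2} and {s1}.
Split {s0,s2} by δ(·,R) → {s0} and {s2}.
Split {s3,s5} by δ(·,R) → {s3} and {s5}.
The partition is now stable with 5 blocks: {s0} | {s3} | {s1} | {s2} | {s5}.
s5 and s0 end up in different blocks, so they are distinguishable. For instance, the string 'ε' is accepted from only s0.

No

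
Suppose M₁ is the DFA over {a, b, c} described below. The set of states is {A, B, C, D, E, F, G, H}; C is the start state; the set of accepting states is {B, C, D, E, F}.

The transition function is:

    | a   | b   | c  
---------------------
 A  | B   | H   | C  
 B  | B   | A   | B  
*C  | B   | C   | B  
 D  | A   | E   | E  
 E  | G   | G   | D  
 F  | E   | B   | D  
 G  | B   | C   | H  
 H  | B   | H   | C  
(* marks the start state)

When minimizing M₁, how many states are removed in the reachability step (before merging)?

4

No path from C leads to D, E, F, G; the other 4 states are all reachable.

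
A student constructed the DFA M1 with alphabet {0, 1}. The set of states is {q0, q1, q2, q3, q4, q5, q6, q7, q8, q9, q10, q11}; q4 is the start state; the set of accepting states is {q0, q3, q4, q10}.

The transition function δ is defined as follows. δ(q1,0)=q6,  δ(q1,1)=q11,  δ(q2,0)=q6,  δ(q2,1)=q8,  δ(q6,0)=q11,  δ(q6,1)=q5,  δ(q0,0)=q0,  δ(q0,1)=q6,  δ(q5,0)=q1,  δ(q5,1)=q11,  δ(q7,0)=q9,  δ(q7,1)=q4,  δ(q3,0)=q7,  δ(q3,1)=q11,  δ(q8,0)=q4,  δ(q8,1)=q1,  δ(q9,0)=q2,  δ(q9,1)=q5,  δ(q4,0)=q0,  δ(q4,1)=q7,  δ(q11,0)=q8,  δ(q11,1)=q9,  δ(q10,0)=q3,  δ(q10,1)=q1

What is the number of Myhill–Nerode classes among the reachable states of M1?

10

First remove the unreachable states {q3,q10}; 10 states remain.
P0 = {q0,q4} | {q1,q2,q5,q6,q7,q8,q9,q11}.
Refine {q1,q2,q5,q6,q7,q8,q9,q11} on symbol 0: members go to different blocks, giving {q1,q2,q5,q6,q7,q9,q11} and {q8}.
Refine {q1,q2,q5,q6,q7,q9,q11} on symbol 0: members go to different blocks, giving {q1,q2,q5,q6,q7,q9} and {q11}.
Refine {q1,q2,q5,q6,q7,q9} on symbol 0: members go to different blocks, giving {q1,q2,q5,q7,q9} and {q6}.
On input 1, block {q0,q4} splits into {q0} and {q4}.
Split {q1,q2,q5,q7,q9} by δ(·,0) → {q5,q7,q9} and {q1,q2}.
Split {q5,q7,q9} by δ(·,0) → {q5,q9} and {q7}.
On input 1, block {q5,q9} splits into {q5} and {q9}.
Refine {q1,q2} on symbol 1: members go to different blocks, giving {q1} and {q2}.
Stable partition: {q0} | {q5} | {q8} | {q11} | {q6} | {q4} | {q1} | {q7} | {q9} | {q2} — 10 equivalence classes.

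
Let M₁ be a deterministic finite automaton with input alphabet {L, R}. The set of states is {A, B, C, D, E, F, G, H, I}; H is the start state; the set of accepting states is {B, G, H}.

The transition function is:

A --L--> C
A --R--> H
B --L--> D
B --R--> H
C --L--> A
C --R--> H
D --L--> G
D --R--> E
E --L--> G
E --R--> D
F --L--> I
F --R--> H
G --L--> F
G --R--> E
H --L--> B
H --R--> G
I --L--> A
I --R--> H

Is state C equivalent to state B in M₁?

Every state is reachable, so we keep all 9.
Start with accepting vs non-accepting: {B,G,H} | {A,C,D,E,F,I}.
Split {B,G,H} by δ(·,L) → {B,G} and {H}.
On input R, block {B,G} splits into {B} and {G}.
Split {A,C,D,E,F,I} by δ(·,L) → {A,C,F,I} and {D,E}.
The partition is now stable with 5 blocks: {B} | {A,C,F,I} | {H} | {G} | {D,E}.
C and B end up in different blocks, so they are distinguishable. For instance, the string 'ε' is accepted from only B.

No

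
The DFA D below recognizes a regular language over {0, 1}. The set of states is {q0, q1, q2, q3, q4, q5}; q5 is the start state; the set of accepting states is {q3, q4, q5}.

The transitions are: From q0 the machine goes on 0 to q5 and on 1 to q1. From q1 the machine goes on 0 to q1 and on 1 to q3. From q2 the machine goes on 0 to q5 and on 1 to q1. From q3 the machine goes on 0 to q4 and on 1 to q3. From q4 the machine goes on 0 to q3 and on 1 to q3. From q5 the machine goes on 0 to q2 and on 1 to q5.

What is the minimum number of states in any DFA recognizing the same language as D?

States {q0} cannot be reached from the start state, so discard them.
Initial partition by acceptance: {q3,q4,q5} | {q1,q2}.
Split {q3,q4,q5} by δ(·,0) → {q3,q4} and {q5}.
Split {q1,q2} by δ(·,0) → {q1} and {q2}.
The partition is now stable with 4 blocks: {q3,q4} | {q1} | {q5} | {q2}.

4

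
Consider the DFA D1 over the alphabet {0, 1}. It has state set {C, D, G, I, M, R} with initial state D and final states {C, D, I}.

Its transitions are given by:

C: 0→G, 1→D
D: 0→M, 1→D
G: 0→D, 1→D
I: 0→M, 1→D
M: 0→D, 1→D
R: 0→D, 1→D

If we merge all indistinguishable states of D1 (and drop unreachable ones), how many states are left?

States {C,G,I,R} cannot be reached from the start state, so discard them.
Initial partition by acceptance: {D} | {M}.
Stable partition: {D} | {M} — 2 equivalence classes.

2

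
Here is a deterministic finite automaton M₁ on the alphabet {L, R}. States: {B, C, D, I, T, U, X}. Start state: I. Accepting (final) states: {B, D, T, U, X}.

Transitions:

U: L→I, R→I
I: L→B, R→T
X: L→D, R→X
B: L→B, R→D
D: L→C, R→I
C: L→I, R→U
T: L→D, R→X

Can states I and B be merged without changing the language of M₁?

P0 = {B,D,T,U,X} | {C,I}.
On input L, block {B,D,T,U,X} splits into {B,T,X} and {D,U}.
Split {B,T,X} by δ(·,L) → {T,X} and {B}.
On input L, block {C,I} splits into {I} and {C}.
On input L, block {D,U} splits into {D} and {U}.
The partition is now stable with 6 blocks: {T,X} | {I} | {D} | {B} | {C} | {U}.
I and B end up in different blocks, so they are distinguishable. For instance, the string 'ε' is accepted from only B.

No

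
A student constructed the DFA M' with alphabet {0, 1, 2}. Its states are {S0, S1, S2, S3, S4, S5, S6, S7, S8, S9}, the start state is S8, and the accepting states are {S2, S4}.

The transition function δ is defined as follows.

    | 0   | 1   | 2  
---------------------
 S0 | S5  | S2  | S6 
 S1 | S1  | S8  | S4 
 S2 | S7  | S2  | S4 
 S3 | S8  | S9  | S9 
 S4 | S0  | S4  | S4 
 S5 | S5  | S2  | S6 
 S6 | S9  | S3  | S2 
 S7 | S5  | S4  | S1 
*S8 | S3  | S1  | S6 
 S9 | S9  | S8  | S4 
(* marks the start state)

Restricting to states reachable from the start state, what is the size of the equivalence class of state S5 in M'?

3

Every state is reachable, so we keep all 10.
P0 = {S2,S4} | {S0,S1,S3,S5,S6,S7,S8,S9}.
On input 1, block {S0,S1,S3,S5,S6,S7,S8,S9} splits into {S1,S3,S6,S8,S9} and {S0,S5,S7}.
Refine {S1,S3,S6,S8,S9} on symbol 2: members go to different blocks, giving {S1,S6,S9} and {S3,S8}.
No further refinement is possible. Final partition (4 blocks): {S2,S4} | {S1,S6,S9} | {S0,S5,S7} | {S3,S8}.
State S5 belongs to the block {S0,S5,S7}, which has 3 states.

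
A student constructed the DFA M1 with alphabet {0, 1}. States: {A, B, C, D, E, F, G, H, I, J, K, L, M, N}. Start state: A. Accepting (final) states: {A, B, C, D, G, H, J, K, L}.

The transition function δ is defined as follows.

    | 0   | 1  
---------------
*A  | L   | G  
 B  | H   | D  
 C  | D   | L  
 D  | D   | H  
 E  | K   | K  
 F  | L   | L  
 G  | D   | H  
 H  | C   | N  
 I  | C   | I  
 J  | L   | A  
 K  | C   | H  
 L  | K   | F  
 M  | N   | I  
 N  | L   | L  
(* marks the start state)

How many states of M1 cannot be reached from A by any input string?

Starting at A and following transitions, the reachable set is {A, C, D, F, G, H, K, L, N}. That leaves B, E, I, J, M unreachable — 5 in total.

5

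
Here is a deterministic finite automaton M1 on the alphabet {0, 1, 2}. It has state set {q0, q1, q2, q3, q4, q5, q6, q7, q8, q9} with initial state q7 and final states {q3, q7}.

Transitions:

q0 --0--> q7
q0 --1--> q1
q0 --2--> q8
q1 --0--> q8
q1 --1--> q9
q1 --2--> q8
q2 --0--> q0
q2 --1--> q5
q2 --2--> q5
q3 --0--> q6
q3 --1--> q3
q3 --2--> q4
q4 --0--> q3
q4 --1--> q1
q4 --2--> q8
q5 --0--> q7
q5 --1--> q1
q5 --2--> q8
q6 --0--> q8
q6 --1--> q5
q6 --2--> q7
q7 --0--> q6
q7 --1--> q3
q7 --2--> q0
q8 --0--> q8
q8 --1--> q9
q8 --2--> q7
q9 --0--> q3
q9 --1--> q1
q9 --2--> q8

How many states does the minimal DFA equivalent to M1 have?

Reachable states from the start: {q0,q1,q3,q4,q5,q6,q7,q8,q9}. Unreachable: {q2} — drop them.
Initial partition by acceptance: {q3,q7} | {q0,q1,q4,q5,q6,q8,q9}.
Split {q0,q1,q4,q5,q6,q8,q9} by δ(·,0) → {q0,q4,q5,q9} and {q1,q6,q8}.
Refine {q1,q6,q8} on symbol 2: members go to different blocks, giving {q6,q8} and {q1}.
Stable partition: {q3,q7} | {q0,q4,q5,q9} | {q6,q8} | {q1} — 4 equivalence classes.

4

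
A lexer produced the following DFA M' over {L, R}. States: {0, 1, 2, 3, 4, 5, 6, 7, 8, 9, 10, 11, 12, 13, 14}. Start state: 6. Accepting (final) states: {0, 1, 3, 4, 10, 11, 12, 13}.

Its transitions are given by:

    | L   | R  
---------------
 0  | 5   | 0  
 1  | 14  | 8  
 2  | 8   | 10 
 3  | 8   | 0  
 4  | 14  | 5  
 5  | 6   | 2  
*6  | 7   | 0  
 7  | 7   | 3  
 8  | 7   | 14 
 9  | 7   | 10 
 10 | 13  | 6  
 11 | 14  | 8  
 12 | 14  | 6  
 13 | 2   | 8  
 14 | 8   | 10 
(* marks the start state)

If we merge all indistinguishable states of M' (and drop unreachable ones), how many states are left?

6

States {1,4,9,11,12} cannot be reached from the start state, so discard them.
Initial partition by acceptance: {0,3,10,13} | {2,5,6,7,8,14}.
Split {0,3,10,13} by δ(·,L) → {0,3,13} and {10}.
Refine {0,3,13} on symbol R: members go to different blocks, giving {0,3} and {13}.
Refine {2,5,6,7,8,14} on symbol R: members go to different blocks, giving {2,14} and {5,8} and {6,7}.
The partition is now stable with 6 blocks: {0,3} | {2,14} | {10} | {13} | {5,8} | {6,7}.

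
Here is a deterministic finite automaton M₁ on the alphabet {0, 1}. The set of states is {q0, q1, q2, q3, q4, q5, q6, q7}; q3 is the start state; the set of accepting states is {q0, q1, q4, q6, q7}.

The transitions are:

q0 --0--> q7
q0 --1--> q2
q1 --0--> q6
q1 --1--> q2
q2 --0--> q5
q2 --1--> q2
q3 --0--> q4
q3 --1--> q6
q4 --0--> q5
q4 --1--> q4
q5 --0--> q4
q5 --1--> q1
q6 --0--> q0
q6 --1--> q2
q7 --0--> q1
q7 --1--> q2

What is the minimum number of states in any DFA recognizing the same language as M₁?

4

All states are reachable from the start state.
Start with accepting vs non-accepting: {q0,q1,q4,q6,q7} | {q2,q3,q5}.
On input 0, block {q0,q1,q4,q6,q7} splits into {q0,q1,q6,q7} and {q4}.
Refine {q2,q3,q5} on symbol 0: members go to different blocks, giving {q3,q5} and {q2}.
The partition is now stable with 4 blocks: {q0,q1,q6,q7} | {q3,q5} | {q4} | {q2}.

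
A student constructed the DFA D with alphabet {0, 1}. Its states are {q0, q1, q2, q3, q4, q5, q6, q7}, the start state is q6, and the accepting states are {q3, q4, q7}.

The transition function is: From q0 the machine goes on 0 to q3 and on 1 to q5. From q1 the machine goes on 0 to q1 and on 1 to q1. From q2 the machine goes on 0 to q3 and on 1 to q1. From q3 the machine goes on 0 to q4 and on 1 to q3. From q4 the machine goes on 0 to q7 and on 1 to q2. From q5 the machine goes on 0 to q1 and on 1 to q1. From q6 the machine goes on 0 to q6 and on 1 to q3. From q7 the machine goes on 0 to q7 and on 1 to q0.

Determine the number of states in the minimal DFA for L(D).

5

P0 = {q3,q4,q7} | {q0,q1,q2,q5,q6}.
Refine {q3,q4,q7} on symbol 1: members go to different blocks, giving {q4,q7} and {q3}.
Split {q0,q1,q2,q5,q6} by δ(·,0) → {q1,q5,q6} and {q0,q2}.
Split {q1,q5,q6} by δ(·,1) → {q1,q5} and {q6}.
Stable partition: {q4,q7} | {q1,q5} | {q3} | {q0,q2} | {q6} — 5 equivalence classes.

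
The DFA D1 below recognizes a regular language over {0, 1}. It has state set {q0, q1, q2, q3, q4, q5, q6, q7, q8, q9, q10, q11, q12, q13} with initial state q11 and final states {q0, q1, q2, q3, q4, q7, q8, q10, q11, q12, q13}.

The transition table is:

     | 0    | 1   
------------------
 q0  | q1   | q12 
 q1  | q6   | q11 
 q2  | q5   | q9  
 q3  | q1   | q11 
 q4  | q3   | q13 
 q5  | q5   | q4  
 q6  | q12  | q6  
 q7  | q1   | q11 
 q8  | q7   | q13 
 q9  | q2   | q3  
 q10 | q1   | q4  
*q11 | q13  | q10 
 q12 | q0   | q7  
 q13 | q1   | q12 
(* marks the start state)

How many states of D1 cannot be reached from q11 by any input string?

4

BFS from q11 reaches {q0, q1, q3, q4, q6, q7, q10, q11, q12, q13}; the 4 state(s) q2, q5, q8, q9 are never visited.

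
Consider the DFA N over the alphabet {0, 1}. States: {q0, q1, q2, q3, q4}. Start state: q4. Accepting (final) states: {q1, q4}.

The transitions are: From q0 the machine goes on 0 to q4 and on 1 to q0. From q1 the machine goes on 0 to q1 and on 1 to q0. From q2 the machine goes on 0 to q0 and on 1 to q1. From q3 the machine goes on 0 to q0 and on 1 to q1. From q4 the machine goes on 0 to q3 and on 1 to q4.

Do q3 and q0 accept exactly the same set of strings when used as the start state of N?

No

First remove the unreachable states {q2}; 4 states remain.
Start with accepting vs non-accepting: {q1,q4} | {q0,q3}.
Split {q1,q4} by δ(·,0) → {q1} and {q4}.
Split {q0,q3} by δ(·,0) → {q0} and {q3}.
The partition is now stable with 4 blocks: {q1} | {q0} | {q4} | {q3}.
q3 and q0 end up in different blocks, so they are distinguishable. For instance, the string '0' is accepted from only q0.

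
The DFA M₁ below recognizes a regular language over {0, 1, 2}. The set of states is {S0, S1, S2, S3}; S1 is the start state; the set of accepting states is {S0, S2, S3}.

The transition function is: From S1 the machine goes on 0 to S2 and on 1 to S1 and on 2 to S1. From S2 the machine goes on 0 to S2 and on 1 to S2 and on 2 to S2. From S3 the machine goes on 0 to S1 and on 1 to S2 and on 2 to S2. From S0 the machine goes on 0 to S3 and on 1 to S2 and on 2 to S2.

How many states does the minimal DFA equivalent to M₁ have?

2

Reachable states from the start: {S1,S2}. Unreachable: {S0,S3} — drop them.
P0 = {S2} | {S1}.
The partition is now stable with 2 blocks: {S2} | {S1}.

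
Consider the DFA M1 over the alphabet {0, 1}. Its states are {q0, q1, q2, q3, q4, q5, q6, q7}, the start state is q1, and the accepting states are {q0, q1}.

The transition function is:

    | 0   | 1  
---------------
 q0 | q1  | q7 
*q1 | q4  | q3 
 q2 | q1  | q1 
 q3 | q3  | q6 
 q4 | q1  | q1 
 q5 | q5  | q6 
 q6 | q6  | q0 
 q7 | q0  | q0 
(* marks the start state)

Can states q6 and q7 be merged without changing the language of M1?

No

First remove the unreachable states {q2,q5}; 6 states remain.
Start with accepting vs non-accepting: {q0,q1} | {q3,q4,q6,q7}.
On input 0, block {q0,q1} splits into {q0} and {q1}.
On input 0, block {q3,q4,q6,q7} splits into {q3,q6} and {q4} and {q7}.
Split {q3,q6} by δ(·,1) → {q3} and {q6}.
No further refinement is possible. Final partition (6 blocks): {q0} | {q3} | {q1} | {q4} | {q7} | {q6}.
q6 and q7 end up in different blocks, so they are distinguishable. For instance, the string '0' is accepted from only q7.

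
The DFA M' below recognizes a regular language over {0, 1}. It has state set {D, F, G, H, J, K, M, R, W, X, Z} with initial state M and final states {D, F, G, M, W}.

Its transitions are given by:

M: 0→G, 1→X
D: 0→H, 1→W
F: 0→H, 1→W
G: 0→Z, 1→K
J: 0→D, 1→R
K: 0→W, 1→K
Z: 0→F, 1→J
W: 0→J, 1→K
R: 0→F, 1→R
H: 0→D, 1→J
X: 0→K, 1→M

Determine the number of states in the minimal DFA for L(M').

Every state is reachable, so we keep all 11.
Start with accepting vs non-accepting: {D,F,G,M,W} | {H,J,K,R,X,Z}.
Split {D,F,G,M,W} by δ(·,0) → {D,F,G,W} and {M}.
On input 1, block {D,F,G,W} splits into {D,F} and {G,W}.
Refine {H,J,K,R,X,Z} on symbol 0: members go to different blocks, giving {H,J,R,Z} and {X} and {K}.
No further refinement is possible. Final partition (6 blocks): {D,F} | {H,J,R,Z} | {M} | {G,W} | {X} | {K}.

6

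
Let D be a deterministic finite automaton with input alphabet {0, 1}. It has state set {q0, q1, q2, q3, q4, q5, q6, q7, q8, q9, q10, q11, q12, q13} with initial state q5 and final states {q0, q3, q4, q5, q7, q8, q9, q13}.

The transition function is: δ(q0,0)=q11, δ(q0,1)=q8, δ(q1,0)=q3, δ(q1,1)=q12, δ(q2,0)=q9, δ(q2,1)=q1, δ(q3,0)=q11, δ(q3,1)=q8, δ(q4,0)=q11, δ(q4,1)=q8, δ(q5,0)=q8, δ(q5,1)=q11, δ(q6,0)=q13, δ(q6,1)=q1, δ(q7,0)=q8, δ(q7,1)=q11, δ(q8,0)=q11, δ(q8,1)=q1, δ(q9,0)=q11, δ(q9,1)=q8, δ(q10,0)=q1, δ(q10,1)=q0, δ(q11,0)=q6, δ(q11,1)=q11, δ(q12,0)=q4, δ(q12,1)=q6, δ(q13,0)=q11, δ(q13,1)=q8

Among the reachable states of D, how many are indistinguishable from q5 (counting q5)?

Reachable states from the start: {q1,q3,q4,q5,q6,q8,q11,q12,q13}. Unreachable: {q0,q2,q7,q9,q10} — drop them.
Initial partition by acceptance: {q3,q4,q5,q8,q13} | {q1,q6,q11,q12}.
Refine {q3,q4,q5,q8,q13} on symbol 0: members go to different blocks, giving {q3,q4,q8,q13} and {q5}.
Refine {q3,q4,q8,q13} on symbol 1: members go to different blocks, giving {q3,q4,q13} and {q8}.
Refine {q1,q6,q11,q12} on symbol 0: members go to different blocks, giving {q1,q6,q12} and {q11}.
No further refinement is possible. Final partition (5 blocks): {q3,q4,q13} | {q1,q6,q12} | {q5} | {q8} | {q11}.
State q5 belongs to the block {q5}, which has 1 states.

1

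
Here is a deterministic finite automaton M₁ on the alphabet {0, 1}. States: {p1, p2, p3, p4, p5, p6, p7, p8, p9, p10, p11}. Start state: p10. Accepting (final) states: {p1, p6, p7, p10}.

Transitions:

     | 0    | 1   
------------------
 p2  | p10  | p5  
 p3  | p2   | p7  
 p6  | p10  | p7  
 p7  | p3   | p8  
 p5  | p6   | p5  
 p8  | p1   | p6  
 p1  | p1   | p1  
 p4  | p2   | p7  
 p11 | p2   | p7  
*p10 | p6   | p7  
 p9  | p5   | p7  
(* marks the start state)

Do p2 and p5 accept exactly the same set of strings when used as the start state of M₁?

Reachable states from the start: {p1,p2,p3,p5,p6,p7,p8,p10}. Unreachable: {p4,p9,p11} — drop them.
Initial partition by acceptance: {p1,p6,p7,p10} | {p2,p3,p5,p8}.
Split {p1,p6,p7,p10} by δ(·,0) → {p1,p6,p10} and {p7}.
Refine {p1,p6,p10} on symbol 1: members go to different blocks, giving {p6,p10} and {p1}.
On input 0, block {p2,p3,p5,p8} splits into {p2,p5} and {p3} and {p8}.
No further refinement is possible. Final partition (6 blocks): {p6,p10} | {p2,p5} | {p7} | {p1} | {p3} | {p8}.
p2 and p5 lie in the same block of the stable partition, so they are equivalent — no string distinguishes them.

Yes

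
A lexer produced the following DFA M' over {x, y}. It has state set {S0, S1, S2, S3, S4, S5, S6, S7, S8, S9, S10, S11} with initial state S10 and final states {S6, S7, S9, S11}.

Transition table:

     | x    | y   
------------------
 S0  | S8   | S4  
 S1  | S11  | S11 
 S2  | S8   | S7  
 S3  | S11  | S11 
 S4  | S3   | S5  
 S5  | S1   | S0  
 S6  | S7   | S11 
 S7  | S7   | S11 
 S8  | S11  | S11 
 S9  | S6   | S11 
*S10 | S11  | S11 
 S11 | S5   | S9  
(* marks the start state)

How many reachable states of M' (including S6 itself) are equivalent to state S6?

3

First remove the unreachable states {S2}; 11 states remain.
Initial partition by acceptance: {S6,S7,S9,S11} | {S0,S1,S3,S4,S5,S8,S10}.
On input x, block {S6,S7,S9,S11} splits into {S6,S7,S9} and {S11}.
Refine {S0,S1,S3,S4,S5,S8,S10} on symbol x: members go to different blocks, giving {S1,S3,S8,S10} and {S0,S4,S5}.
The partition is now stable with 4 blocks: {S6,S7,S9} | {S1,S3,S8,S10} | {S11} | {S0,S4,S5}.
The equivalence class containing S6 is {S6,S7,S9}, of size 3.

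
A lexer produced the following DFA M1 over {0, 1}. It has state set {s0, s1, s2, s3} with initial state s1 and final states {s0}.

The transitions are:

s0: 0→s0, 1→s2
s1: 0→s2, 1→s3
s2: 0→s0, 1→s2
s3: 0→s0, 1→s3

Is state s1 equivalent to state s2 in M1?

No

Start with accepting vs non-accepting: {s0} | {s1,s2,s3}.
On input 0, block {s1,s2,s3} splits into {s2,s3} and {s1}.
Stable partition: {s0} | {s2,s3} | {s1} — 3 equivalence classes.
s1 and s2 end up in different blocks, so they are distinguishable. For instance, the string '0' is accepted from only s2.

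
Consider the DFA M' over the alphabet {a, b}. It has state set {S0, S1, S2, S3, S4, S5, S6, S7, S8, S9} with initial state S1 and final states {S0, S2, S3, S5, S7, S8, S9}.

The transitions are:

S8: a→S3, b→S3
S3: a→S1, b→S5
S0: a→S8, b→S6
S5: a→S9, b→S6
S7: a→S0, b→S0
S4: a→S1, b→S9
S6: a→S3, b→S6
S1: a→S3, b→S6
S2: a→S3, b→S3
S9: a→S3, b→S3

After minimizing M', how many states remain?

First remove the unreachable states {S0,S2,S4,S7,S8}; 5 states remain.
Start with accepting vs non-accepting: {S3,S5,S9} | {S1,S6}.
Refine {S3,S5,S9} on symbol a: members go to different blocks, giving {S5,S9} and {S3}.
Refine {S5,S9} on symbol a: members go to different blocks, giving {S5} and {S9}.
No further refinement is possible. Final partition (4 blocks): {S5} | {S1,S6} | {S3} | {S9}.

4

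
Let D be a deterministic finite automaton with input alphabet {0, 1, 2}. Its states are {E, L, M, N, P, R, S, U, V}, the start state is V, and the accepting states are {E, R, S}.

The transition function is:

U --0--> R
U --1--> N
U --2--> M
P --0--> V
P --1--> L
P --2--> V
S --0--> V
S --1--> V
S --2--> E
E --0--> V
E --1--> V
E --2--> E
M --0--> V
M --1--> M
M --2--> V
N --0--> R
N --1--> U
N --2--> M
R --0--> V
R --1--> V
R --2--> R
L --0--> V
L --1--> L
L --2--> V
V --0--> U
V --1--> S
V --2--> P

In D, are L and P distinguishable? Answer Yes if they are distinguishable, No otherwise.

P0 = {E,R,S} | {L,M,N,P,U,V}.
Split {L,M,N,P,U,V} by δ(·,0) → {L,M,P,V} and {N,U}.
On input 0, block {L,M,P,V} splits into {L,M,P} and {V}.
Stable partition: {E,R,S} | {L,M,P} | {N,U} | {V} — 4 equivalence classes.
L and P lie in the same block of the stable partition, so they are equivalent — no string distinguishes them.

No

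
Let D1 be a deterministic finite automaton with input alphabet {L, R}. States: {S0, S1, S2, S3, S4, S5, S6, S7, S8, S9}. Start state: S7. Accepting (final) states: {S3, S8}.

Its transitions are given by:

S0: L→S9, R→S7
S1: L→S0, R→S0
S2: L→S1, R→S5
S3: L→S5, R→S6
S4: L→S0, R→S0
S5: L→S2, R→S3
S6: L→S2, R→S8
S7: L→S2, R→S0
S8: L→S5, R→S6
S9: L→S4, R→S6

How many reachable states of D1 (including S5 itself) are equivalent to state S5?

Start with accepting vs non-accepting: {S3,S8} | {S0,S1,S2,S4,S5,S6,S7,S9}.
Refine {S0,S1,S2,S4,S5,S6,S7,S9} on symbol R: members go to different blocks, giving {S0,S1,S2,S4,S7,S9} and {S5,S6}.
On input R, block {S0,S1,S2,S4,S7,S9} splits into {S0,S1,S4,S7} and {S2,S9}.
Split {S0,S1,S4,S7} by δ(·,L) → {S0,S7} and {S1,S4}.
No further refinement is possible. Final partition (5 blocks): {S3,S8} | {S0,S7} | {S5,S6} | {S2,S9} | {S1,S4}.
The equivalence class containing S5 is {S5,S6}, of size 2.

2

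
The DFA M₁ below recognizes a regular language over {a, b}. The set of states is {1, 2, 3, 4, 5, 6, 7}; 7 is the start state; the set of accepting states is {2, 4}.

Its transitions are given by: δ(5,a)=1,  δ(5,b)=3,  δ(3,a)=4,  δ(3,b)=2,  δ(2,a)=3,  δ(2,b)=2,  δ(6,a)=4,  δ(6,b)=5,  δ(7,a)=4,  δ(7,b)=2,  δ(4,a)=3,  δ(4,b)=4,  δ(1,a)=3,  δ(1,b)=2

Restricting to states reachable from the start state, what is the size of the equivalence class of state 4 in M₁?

Reachable states from the start: {2,3,4,7}. Unreachable: {1,5,6} — drop them.
Start with accepting vs non-accepting: {2,4} | {3,7}.
Stable partition: {2,4} | {3,7} — 2 equivalence classes.
State 4 belongs to the block {2,4}, which has 2 states.

2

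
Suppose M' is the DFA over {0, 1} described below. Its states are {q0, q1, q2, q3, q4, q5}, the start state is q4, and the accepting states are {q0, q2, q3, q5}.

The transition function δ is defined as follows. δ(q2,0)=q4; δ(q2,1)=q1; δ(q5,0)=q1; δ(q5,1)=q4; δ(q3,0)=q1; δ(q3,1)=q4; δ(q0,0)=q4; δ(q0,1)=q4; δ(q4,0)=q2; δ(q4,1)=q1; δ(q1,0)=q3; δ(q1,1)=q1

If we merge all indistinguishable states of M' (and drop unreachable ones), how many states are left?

States {q0,q5} cannot be reached from the start state, so discard them.
Initial partition by acceptance: {q2,q3} | {q1,q4}.
Stable partition: {q2,q3} | {q1,q4} — 2 equivalence classes.

2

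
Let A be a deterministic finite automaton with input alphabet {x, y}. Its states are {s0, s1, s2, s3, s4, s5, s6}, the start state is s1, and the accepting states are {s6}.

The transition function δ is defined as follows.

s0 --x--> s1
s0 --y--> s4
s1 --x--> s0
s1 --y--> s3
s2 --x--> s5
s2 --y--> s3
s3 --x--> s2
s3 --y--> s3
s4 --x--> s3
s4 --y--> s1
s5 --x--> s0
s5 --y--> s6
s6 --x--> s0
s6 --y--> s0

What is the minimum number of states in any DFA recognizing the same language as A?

7

All states are reachable from the start state.
Start with accepting vs non-accepting: {s6} | {s0,s1,s2,s3,s4,s5}.
On input y, block {s0,s1,s2,s3,s4,s5} splits into {s0,s1,s2,s3,s4} and {s5}.
Split {s0,s1,s2,s3,s4} by δ(·,x) → {s0,s1,s3,s4} and {s2}.
Split {s0,s1,s3,s4} by δ(·,x) → {s0,s1,s4} and {s3}.
Refine {s0,s1,s4} on symbol x: members go to different blocks, giving {s0,s1} and {s4}.
On input y, block {s0,s1} splits into {s0} and {s1}.
Stable partition: {s6} | {s0} | {s5} | {s2} | {s3} | {s4} | {s1} — 7 equivalence classes.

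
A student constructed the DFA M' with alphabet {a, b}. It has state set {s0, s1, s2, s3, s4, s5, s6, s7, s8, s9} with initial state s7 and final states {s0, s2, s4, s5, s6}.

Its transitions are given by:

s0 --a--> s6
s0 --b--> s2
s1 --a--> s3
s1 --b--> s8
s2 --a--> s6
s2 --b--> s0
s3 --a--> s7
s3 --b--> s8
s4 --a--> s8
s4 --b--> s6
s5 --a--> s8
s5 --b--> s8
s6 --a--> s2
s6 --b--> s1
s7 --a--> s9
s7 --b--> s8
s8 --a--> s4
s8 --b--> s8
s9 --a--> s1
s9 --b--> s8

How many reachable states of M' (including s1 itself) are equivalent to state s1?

4

Reachable states from the start: {s0,s1,s2,s3,s4,s6,s7,s8,s9}. Unreachable: {s5} — drop them.
Start with accepting vs non-accepting: {s0,s2,s4,s6} | {s1,s3,s7,s8,s9}.
Split {s0,s2,s4,s6} by δ(·,a) → {s0,s2,s6} and {s4}.
Split {s0,s2,s6} by δ(·,b) → {s0,s2} and {s6}.
On input a, block {s1,s3,s7,s8,s9} splits into {s1,s3,s7,s9} and {s8}.
Stable partition: {s0,s2} | {s1,s3,s7,s9} | {s4} | {s6} | {s8} — 5 equivalence classes.
The equivalence class containing s1 is {s1,s3,s7,s9}, of size 4.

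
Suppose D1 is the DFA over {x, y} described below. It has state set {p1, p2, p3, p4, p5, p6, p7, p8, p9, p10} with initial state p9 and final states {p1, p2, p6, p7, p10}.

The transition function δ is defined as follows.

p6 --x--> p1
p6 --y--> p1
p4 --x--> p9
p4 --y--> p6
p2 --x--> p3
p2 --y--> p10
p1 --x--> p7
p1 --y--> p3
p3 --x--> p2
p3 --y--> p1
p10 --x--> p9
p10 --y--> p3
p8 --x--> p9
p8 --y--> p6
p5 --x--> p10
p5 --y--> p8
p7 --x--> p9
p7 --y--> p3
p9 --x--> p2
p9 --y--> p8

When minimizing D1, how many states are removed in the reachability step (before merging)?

No path from p9 leads to p4, p5; the other 8 states are all reachable.

2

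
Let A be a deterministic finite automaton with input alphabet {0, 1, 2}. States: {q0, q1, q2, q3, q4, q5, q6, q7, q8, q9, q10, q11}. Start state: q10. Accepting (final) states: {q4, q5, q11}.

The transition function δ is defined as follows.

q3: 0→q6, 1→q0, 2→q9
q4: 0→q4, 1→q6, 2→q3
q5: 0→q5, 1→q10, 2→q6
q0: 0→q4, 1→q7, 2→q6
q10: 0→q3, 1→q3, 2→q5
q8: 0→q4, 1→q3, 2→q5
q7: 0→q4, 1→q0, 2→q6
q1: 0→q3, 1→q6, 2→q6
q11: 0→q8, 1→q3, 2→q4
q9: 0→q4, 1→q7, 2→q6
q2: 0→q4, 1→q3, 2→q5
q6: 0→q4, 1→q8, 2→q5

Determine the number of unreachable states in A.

3

No path from q10 leads to q1, q2, q11; the other 9 states are all reachable.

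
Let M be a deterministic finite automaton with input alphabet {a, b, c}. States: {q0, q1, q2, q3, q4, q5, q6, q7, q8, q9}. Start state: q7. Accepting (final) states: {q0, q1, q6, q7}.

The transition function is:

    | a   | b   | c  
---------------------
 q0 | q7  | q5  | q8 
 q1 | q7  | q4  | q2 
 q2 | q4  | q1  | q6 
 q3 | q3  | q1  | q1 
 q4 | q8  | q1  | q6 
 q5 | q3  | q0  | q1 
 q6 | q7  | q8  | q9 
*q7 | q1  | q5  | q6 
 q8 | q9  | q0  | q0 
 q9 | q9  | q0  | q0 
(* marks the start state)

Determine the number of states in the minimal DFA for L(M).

All states are reachable from the start state.
P0 = {q0,q1,q6,q7} | {q2,q3,q4,q5,q8,q9}.
On input c, block {q0,q1,q6,q7} splits into {q0,q1,q6} and {q7}.
The partition is now stable with 3 blocks: {q0,q1,q6} | {q2,q3,q4,q5,q8,q9} | {q7}.

3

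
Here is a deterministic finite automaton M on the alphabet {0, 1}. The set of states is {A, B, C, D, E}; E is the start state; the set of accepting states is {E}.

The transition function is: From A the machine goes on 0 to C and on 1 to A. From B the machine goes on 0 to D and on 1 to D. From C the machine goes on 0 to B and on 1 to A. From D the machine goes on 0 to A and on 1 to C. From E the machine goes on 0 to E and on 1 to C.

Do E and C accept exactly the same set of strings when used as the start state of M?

Start with accepting vs non-accepting: {E} | {A,B,C,D}.
The partition is now stable with 2 blocks: {E} | {A,B,C,D}.
E and C end up in different blocks, so they are distinguishable. For instance, the string 'ε' is accepted from only E.

No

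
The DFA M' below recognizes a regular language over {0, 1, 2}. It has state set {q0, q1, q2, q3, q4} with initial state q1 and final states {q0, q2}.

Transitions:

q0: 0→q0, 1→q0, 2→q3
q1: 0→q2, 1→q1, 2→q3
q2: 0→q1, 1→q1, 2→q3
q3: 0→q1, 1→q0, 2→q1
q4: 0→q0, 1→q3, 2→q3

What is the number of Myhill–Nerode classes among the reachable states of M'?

4

States {q4} cannot be reached from the start state, so discard them.
Initial partition by acceptance: {q0,q2} | {q1,q3}.
On input 0, block {q0,q2} splits into {q0} and {q2}.
On input 0, block {q1,q3} splits into {q1} and {q3}.
Stable partition: {q0} | {q1} | {q2} | {q3} — 4 equivalence classes.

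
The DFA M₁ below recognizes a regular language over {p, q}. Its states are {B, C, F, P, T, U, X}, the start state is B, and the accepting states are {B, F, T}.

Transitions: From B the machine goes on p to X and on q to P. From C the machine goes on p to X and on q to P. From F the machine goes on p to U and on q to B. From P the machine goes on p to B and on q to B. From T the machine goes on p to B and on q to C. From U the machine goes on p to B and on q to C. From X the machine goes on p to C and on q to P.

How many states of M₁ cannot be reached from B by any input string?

3

No path from B leads to F, T, U; the other 4 states are all reachable.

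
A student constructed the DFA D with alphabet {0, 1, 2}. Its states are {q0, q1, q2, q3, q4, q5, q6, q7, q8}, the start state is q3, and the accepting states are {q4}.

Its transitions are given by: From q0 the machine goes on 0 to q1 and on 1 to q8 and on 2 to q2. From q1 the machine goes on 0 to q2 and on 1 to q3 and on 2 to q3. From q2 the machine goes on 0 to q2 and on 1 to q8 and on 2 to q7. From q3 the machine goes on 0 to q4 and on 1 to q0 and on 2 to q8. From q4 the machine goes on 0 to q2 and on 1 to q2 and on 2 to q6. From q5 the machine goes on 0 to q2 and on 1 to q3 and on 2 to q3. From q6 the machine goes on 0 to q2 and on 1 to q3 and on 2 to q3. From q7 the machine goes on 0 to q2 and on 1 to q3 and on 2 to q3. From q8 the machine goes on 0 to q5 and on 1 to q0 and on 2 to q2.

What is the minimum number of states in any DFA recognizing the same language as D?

Start with accepting vs non-accepting: {q4} | {q0,q1,q2,q3,q5,q6,q7,q8}.
On input 0, block {q0,q1,q2,q3,q5,q6,q7,q8} splits into {q0,q1,q2,q5,q6,q7,q8} and {q3}.
Split {q0,q1,q2,q5,q6,q7,q8} by δ(·,1) → {q1,q5,q6,q7} and {q0,q2,q8}.
Refine {q0,q2,q8} on symbol 0: members go to different blocks, giving {q0,q8} and {q2}.
Stable partition: {q4} | {q1,q5,q6,q7} | {q3} | {q0,q8} | {q2} — 5 equivalence classes.

5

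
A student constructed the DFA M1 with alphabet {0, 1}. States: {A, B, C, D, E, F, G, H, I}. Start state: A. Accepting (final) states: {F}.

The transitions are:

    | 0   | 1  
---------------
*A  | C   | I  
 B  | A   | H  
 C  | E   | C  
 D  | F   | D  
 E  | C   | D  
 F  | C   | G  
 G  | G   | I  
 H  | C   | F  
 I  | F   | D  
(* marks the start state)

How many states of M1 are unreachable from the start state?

2

Starting at A and following transitions, the reachable set is {A, C, D, E, F, G, I}. That leaves B, H unreachable — 2 in total.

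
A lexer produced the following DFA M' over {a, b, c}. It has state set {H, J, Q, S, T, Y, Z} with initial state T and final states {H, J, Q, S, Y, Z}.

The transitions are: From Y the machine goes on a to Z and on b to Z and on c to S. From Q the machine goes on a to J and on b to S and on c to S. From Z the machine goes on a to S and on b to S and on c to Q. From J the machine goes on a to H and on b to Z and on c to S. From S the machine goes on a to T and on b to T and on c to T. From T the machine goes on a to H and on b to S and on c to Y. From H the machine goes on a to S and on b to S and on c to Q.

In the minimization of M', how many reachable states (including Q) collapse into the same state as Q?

1

Start with accepting vs non-accepting: {H,J,Q,S,Y,Z} | {T}.
Refine {H,J,Q,S,Y,Z} on symbol a: members go to different blocks, giving {H,J,Q,Y,Z} and {S}.
Refine {H,J,Q,Y,Z} on symbol a: members go to different blocks, giving {J,Q,Y} and {H,Z}.
Split {J,Q,Y} by δ(·,a) → {J,Y} and {Q}.
The partition is now stable with 5 blocks: {J,Y} | {T} | {S} | {H,Z} | {Q}.
State Q belongs to the block {Q}, which has 1 states.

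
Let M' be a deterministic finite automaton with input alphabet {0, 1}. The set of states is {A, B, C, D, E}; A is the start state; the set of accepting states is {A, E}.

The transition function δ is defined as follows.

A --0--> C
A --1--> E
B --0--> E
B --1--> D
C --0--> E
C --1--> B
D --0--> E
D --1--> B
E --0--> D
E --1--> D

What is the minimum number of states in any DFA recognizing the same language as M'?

3

Start with accepting vs non-accepting: {A,E} | {B,C,D}.
On input 1, block {A,E} splits into {A} and {E}.
The partition is now stable with 3 blocks: {A} | {B,C,D} | {E}.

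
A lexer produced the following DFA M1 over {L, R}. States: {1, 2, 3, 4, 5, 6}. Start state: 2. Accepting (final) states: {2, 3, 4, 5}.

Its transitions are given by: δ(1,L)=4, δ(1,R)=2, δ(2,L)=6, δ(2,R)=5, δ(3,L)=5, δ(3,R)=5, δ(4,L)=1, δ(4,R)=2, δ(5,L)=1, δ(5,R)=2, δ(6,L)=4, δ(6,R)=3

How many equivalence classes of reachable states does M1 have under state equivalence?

5

Every state is reachable, so we keep all 6.
Initial partition by acceptance: {2,3,4,5} | {1,6}.
On input L, block {2,3,4,5} splits into {2,4,5} and {3}.
Refine {1,6} on symbol R: members go to different blocks, giving {1} and {6}.
Split {2,4,5} by δ(·,L) → {4,5} and {2}.
The partition is now stable with 5 blocks: {4,5} | {1} | {3} | {6} | {2}.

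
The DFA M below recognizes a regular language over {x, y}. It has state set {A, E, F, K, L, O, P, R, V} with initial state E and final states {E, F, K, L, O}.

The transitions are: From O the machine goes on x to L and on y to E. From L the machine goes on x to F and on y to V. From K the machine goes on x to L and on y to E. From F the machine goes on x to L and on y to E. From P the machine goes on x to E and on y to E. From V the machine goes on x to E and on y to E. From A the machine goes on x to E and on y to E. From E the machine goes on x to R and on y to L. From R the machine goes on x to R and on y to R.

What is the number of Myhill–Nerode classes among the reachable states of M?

First remove the unreachable states {A,K,O,P}; 5 states remain.
Initial partition by acceptance: {E,F,L} | {R,V}.
On input x, block {E,F,L} splits into {F,L} and {E}.
Refine {F,L} on symbol y: members go to different blocks, giving {L} and {F}.
Refine {R,V} on symbol x: members go to different blocks, giving {R} and {V}.
No further refinement is possible. Final partition (5 blocks): {L} | {R} | {E} | {F} | {V}.

5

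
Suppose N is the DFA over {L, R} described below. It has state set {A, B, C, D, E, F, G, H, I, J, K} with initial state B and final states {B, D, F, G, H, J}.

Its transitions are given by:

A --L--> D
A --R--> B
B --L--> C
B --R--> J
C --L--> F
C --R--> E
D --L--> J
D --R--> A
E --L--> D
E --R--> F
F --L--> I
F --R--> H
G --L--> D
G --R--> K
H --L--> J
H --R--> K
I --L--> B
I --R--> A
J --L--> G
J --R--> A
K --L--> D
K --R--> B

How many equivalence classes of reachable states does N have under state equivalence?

4

All states are reachable from the start state.
Start with accepting vs non-accepting: {B,D,F,G,H,J} | {A,C,E,I,K}.
Refine {B,D,F,G,H,J} on symbol L: members go to different blocks, giving {D,G,H,J} and {B,F}.
Refine {A,C,E,I,K} on symbol L: members go to different blocks, giving {A,E,K} and {C,I}.
No further refinement is possible. Final partition (4 blocks): {D,G,H,J} | {A,E,K} | {B,F} | {C,I}.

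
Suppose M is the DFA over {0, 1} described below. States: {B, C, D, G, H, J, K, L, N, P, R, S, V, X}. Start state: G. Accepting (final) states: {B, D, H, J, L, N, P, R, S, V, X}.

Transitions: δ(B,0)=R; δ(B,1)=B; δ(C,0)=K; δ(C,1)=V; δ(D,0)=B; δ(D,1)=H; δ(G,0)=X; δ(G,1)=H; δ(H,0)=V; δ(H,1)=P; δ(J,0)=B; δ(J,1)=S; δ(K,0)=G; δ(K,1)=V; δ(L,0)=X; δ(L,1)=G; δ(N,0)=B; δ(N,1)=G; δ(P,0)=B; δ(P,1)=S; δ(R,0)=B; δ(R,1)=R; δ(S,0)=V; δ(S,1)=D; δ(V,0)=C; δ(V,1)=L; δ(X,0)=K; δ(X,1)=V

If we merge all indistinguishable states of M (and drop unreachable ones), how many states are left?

First remove the unreachable states {J,N}; 12 states remain.
Initial partition by acceptance: {B,D,H,L,P,R,S,V,X} | {C,G,K}.
On input 0, block {B,D,H,L,P,R,S,V,X} splits into {B,D,H,L,P,R,S} and {V,X}.
Refine {B,D,H,L,P,R,S} on symbol 0: members go to different blocks, giving {B,D,P,R} and {H,L,S}.
Split {B,D,P,R} by δ(·,1) → {D,P} and {B,R}.
Refine {C,G,K} on symbol 0: members go to different blocks, giving {C,K} and {G}.
On input 0, block {C,K} splits into {C} and {K}.
Split {V,X} by δ(·,0) → {V} and {X}.
Split {H,L,S} by δ(·,0) → {H,S} and {L}.
No further refinement is possible. Final partition (9 blocks): {D,P} | {C} | {V} | {H,S} | {B,R} | {G} | {K} | {X} | {L}.

9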